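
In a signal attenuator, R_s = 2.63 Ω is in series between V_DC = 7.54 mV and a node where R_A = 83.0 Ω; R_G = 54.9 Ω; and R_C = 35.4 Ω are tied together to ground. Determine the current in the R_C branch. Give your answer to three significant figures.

I ≈ 0.185 mA

Equivalent of the parallel group: R_p = 17.09 Ω.
V_A by voltage divider: V_A = 7.54 × 17.09/(2.63 + 17.09) = 6.534 mV.
I(R_C) = V_A / R_C = 6.534/35.4 = 0.1846 mA.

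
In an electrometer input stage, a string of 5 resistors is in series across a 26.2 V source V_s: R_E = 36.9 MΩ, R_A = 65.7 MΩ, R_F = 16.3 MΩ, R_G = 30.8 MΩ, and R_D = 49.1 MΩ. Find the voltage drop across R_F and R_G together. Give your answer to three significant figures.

V ≈ 6.21 V

ΣR = 36.9 + 65.7 + 16.3 + 30.8 + 49.1 = 198.8 MΩ.
R_{R_F..R_G} = 16.3 + 30.8 = 47.10 MΩ.
Voltage divider: V = V_s · (47.10 / 198.8) = 26.2 × 0.2369 = 6.207 V.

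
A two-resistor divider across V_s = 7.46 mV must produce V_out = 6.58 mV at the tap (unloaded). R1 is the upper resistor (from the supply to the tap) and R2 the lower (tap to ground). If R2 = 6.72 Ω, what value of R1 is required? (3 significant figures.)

R1 ≈ 0.899 Ω

Required fraction k = V_out/V_s = 0.8820.
Rearranging, R1 = R2·(1−k)/k = 6.72 × 0.1337 = 0.8987 Ω.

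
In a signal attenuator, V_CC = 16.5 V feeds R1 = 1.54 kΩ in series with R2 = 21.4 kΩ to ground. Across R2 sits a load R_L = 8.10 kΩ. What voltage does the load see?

V_out ≈ 13.1 V

R2 ‖ R_L = (21.4 × 8.10)/(21.4 + 8.10) = 5.876 kΩ.
Then V_out = V_CC · R2'/(R1 + R2') = 16.5 × 5.876/7.416 = 13.07 V.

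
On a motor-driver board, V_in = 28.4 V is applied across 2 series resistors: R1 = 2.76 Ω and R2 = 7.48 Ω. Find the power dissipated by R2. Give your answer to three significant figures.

ΣR = 10.24 Ω → I = 28.4/10.24 = 2.773 A.
P(R2) = I²·R2 = (2.773)² × 7.48 = 57.54 W.

P ≈ 57.5 W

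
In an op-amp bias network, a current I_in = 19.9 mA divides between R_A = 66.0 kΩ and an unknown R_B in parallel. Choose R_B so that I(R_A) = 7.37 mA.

R_B ≈ 38.8 kΩ

Two-branch current divider: I_A = I_in · R_B/(R_A + R_B).
With f = 0.3704, R_B = R_A · f/(1−f) = 66.0 × 0.5882 = 38.82 kΩ.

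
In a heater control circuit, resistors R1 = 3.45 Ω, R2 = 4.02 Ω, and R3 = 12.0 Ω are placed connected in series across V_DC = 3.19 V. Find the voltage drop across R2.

Series total: ΣR = 3.45 + 4.02 + 12.0 = 19.47 Ω.
Voltage divider: V = V_DC · (4.020 / 19.47) = 3.19 × 0.2065 = 0.6586 V.

V ≈ 0.659 V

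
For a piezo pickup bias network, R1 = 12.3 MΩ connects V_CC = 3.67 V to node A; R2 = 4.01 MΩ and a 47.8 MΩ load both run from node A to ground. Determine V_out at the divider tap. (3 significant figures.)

R2 ‖ R_L = (4.01 × 47.8)/(4.01 + 47.8) = 3.700 MΩ.
Then V_out = V_CC · R2'/(R1 + R2') = 3.67 × 3.700/16.00 = 0.8486 V.

V_out ≈ 0.849 V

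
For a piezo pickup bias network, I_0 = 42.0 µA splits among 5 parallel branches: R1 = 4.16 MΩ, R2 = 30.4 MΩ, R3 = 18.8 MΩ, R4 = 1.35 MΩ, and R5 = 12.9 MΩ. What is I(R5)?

I ≈ 2.84 µA

Total conductance ΣG = 1/4.16 + 1/30.4 + 1/18.8 + 1/1.35 + 1/12.9 = 1.145 (units of 1/MΩ).
R5 takes the fraction G_k/ΣG = 0.07752/1.145 = 0.06772, so I = 42.0 × 0.06772 = 2.844 µA.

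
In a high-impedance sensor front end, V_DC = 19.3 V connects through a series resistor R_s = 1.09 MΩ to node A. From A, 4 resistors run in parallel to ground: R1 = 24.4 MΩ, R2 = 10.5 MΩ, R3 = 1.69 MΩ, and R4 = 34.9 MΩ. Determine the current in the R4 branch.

Parallel bank: R_p = 1/(1/24.4 + 1/10.5 + 1/1.69 + 1/34.9) = 1.322 MΩ.
V_A by voltage divider: V_A = 19.3 × 1.322/(1.09 + 1.322) = 10.58 V.
I(R4) = V_A / R4 = 10.58/34.9 = 0.3031 µA.

I ≈ 0.303 µA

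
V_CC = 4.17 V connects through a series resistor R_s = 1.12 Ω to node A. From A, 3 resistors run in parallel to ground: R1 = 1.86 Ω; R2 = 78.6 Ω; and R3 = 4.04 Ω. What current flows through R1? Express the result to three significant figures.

I ≈ 1.18 A

Equivalent of the parallel group: R_p = 1.253 Ω.
Node voltage V_A = V_CC · R_p/(R_s + R_p) = 4.17 × 0.5281 = 2.202 V.
I(R1) = V_A / R1 = 2.202/1.86 = 1.184 A.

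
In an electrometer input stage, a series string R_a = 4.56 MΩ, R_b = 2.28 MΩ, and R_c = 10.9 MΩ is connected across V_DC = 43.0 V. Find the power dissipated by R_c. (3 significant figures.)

Series current I = V_DC/ΣR = 43.0/17.74 = 2.424 µA.
V(R_c) = I·R = 26.42 V; P = V·I = 26.42 × 2.424 = 64.04 µW.

P ≈ 64.0 µW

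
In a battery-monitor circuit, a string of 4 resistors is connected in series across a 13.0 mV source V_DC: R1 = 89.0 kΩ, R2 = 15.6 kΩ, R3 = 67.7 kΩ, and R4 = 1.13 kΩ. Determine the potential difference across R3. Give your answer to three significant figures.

V ≈ 5.07 mV

Series total: ΣR = 89.0 + 15.6 + 67.7 + 1.13 = 173.4 kΩ.
V = V_DC · R/ΣR = 13.0 × 0.3904 = 5.075 mV.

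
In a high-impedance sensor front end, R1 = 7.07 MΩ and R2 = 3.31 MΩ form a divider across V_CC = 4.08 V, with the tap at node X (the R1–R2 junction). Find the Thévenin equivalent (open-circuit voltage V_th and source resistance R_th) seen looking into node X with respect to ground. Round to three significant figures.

V_th is the unloaded tap voltage: V_CC · R2/(R1+R2) = 4.08 × 0.3189 = 1.301 V.
Looking into X with the source shorted: R_th = R1·R2/(R1+R2) = 7.070 × 3.31/10.38 = 2.254 MΩ.

V_th ≈ 1.30 V, R_th ≈ 2.25 MΩ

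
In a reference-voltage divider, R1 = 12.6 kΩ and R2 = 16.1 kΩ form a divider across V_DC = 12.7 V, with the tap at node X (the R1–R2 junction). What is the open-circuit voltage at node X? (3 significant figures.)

With X open, the divider is unloaded: V_th = 12.7 × 16.1/28.70 = 7.124 V.

V_th ≈ 7.12 V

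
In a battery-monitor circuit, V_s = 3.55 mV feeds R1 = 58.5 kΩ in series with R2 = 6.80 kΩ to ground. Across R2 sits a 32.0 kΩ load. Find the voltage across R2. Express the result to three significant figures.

V_out ≈ 0.311 mV

R2 ‖ R_L = (6.80 × 32.0)/(6.80 + 32.0) = 5.608 kΩ.
Voltage divider with the loaded lower leg: V_out = 3.55 × 5.608/(58.5 + 5.608) = 3.55 × 0.08748 = 0.3106 mV.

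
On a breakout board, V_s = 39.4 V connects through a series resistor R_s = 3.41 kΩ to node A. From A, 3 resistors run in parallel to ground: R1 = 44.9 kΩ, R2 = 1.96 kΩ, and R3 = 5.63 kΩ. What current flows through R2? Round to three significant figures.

Parallel bank: R_p = 1/(1/44.9 + 1/1.96 + 1/5.63) = 1.408 kΩ.
V_A by voltage divider: V_A = 39.4 × 1.408/(3.41 + 1.408) = 11.52 V.
Branch current I = V_A/R2 = 11.52/1.96 = 5.875 mA.

I ≈ 5.88 mA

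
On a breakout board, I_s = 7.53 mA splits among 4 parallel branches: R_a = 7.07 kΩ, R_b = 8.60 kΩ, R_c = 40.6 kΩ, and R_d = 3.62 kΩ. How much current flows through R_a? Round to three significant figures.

I ≈ 1.91 mA

Conductances: ΣG = 1/7.07 + 1/8.60 + 1/40.6 + 1/3.62 = 0.5586 (1/kΩ).
Current divider: I(R_a) = I_s · G_k/ΣG = 7.53 × (0.1414/0.5586) = 7.53 × 0.2532 = 1.907 mA.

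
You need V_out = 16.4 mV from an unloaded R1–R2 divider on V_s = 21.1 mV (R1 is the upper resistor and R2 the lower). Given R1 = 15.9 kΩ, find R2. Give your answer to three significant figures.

R2 ≈ 55.5 kΩ

The divider ratio is R2/(R1+R2) = 16.4/21.1 = 0.7773.
So R2 = R1 · V_out/(V_s − V_out) = 15.9 × 16.4/(21.1 − 16.4) = 15.9 × 3.489 = 55.48 kΩ.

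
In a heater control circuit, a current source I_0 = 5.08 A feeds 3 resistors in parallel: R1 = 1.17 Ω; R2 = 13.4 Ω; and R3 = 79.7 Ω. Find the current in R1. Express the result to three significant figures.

Total conductance ΣG = 1/1.17 + 1/13.4 + 1/79.7 = 0.9419 (units of 1/Ω).
By the current-divider rule, I = I_0 · G_k/ΣG = 5.08 × 0.9074 = 4.610 A.

I ≈ 4.61 A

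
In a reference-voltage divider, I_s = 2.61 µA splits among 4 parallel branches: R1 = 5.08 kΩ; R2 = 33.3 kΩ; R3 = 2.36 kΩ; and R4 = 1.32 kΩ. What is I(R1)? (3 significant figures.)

I ≈ 0.365 µA

Conductances: ΣG = 1/5.08 + 1/33.3 + 1/2.36 + 1/1.32 = 1.408 (1/kΩ).
Current divider: I(R1) = I_s · G_k/ΣG = 2.61 × (0.1969/1.408) = 2.61 × 0.1398 = 0.3649 µA.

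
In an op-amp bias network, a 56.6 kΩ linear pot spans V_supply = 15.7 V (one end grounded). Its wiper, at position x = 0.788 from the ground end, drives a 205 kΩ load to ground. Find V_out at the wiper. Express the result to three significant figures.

V_out ≈ 11.8 V

Lower segment x·R_p = 44.60 kΩ; upper segment (1−x)·R_p = 12.00 kΩ.
Lower segment in parallel with the load: 44.60 ‖ 205 = 36.63 kΩ.
V_out = 15.7 × 36.63/(12.00 + 36.63) = 11.83 V.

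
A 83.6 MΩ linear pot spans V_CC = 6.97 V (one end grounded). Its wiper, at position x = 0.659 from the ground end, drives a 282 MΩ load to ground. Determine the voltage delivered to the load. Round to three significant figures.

The pot divides into 28.51 MΩ above the wiper and 55.09 MΩ below.
(x·R_p) ‖ R_L = 46.09 MΩ.
Then V_out = V_CC · 46.09/(28.51 + 46.09) = 4.306 V.
(Unloaded: V_out = x·V_CC = 4.59 V.)

V_out ≈ 4.31 V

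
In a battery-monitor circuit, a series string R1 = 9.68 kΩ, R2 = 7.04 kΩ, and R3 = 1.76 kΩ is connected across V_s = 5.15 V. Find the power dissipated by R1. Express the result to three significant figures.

Series current I = V_s/ΣR = 5.15/18.48 = 0.2787 mA.
V(R1) = I·R = 2.698 V; P = V·I = 2.698 × 0.2787 = 0.7518 mW.

P ≈ 0.752 mW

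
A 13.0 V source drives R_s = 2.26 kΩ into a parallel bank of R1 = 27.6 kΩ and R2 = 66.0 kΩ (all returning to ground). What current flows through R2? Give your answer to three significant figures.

I ≈ 0.176 mA

Parallel bank: R_p = 1/(1/27.6 + 1/66.0) = 19.46 kΩ.
Node voltage V_A = V_CC · R_p/(R_s + R_p) = 13.0 × 0.8960 = 11.65 V.
I(R2) = V_A / R2 = 11.65/66.0 = 0.1765 mA.
(Equivalently: I_total = 0.5985 mA, then current-divider fraction G_k/ΣG = 0.2949.)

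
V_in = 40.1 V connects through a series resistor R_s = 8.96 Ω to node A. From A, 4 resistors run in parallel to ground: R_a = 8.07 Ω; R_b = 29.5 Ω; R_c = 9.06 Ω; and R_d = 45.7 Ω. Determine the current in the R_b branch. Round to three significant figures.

I ≈ 0.378 A

Parallel bank: R_p = 1/(1/8.07 + 1/29.5 + 1/9.06 + 1/45.7) = 3.447 Ω.
V_A = 40.1 × 3.447/12.41 = 11.14 V.
I(R_b) = V_A / R_b = 11.14/29.5 = 0.3777 A.
(Check via current divider: I_total = 3.232 A; share G_k/ΣG = 0.1169 → same result.)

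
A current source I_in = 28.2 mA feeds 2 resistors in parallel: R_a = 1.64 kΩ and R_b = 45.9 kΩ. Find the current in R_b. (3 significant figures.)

For two parallel branches, I_k = I_in · (other R)/(sum of R).
So I = 28.2 × 1.64/47.54 = 0.9728 mA.

I ≈ 0.973 mA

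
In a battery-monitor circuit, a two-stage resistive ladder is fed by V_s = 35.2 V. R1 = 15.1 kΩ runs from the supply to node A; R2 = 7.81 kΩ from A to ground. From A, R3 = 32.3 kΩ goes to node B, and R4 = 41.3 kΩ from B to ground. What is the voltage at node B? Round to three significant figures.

Node A sees R2 in parallel with the series input of stage 2, R3 + R4 = 73.60 kΩ.
Effective lower resistance at A: R2 ‖ 73.60 = 7.061 kΩ.
First divider: V_A = V_s · 7.061/(15.1 + 7.061) = 11.22 V.
Then the unloaded second divider: V_B = V_A × R4/(R3+R4) = 11.22 × 0.5611 = 6.293 V.

V_B ≈ 6.29 V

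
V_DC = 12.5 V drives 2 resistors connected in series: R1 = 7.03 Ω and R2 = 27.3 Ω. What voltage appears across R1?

Series total: ΣR = 7.03 + 27.3 = 34.33 Ω.
Voltage divider: V = V_DC · (7.030 / 34.33) = 12.5 × 0.2048 = 2.560 V.

V ≈ 2.56 V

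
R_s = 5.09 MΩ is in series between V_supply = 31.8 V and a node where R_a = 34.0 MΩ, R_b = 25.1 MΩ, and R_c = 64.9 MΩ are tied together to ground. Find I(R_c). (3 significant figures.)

I ≈ 0.342 µA

Combine the parallel branches: R_p = (1/34.0 + 1/25.1 + 1/64.9)⁻¹ = 11.81 MΩ.
V_A by voltage divider: V_A = 31.8 × 11.81/(5.09 + 11.81) = 22.22 V.
Branch current I = V_A/R_c = 22.22/64.9 = 0.3424 µA.
(Equivalently: I_total = 1.881 µA, then current-divider fraction G_k/ΣG = 0.1820.)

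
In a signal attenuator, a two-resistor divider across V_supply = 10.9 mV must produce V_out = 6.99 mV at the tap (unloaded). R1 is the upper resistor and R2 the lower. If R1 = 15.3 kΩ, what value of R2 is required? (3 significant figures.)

Required fraction k = V_out/V_supply = 0.6413.
R2 = R1 · 0.6413/(1 − 0.6413) = 27.35 kΩ.

R2 ≈ 27.4 kΩ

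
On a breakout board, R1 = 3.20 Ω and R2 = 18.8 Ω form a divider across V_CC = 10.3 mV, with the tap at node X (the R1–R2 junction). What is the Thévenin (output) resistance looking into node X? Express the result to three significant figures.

Looking into X with the source shorted: R_th = R1·R2/(R1+R2) = 3.200 × 18.8/22.00 = 2.735 Ω.

R_th ≈ 2.73 Ω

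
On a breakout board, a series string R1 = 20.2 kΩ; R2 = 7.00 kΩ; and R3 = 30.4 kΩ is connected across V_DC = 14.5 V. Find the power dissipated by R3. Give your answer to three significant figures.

P ≈ 1.93 mW

The common current is I = 14.5/57.60 = 0.2517 mA.
P = I²R = 0.06337 × 30.4 = 1.926 mW.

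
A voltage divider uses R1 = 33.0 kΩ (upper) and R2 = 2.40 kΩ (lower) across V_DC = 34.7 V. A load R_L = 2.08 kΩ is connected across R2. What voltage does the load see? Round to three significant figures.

The load sits in parallel with R2, giving an effective lower resistance R2' = R2·R_L/(R2+R_L) = 1.114 kΩ.
Voltage divider with the loaded lower leg: V_out = 34.7 × 1.114/(33.0 + 1.114) = 34.7 × 0.03266 = 1.133 V.
(Unloaded it would be 2.35 V; the load pulls it down.)

V_out ≈ 1.13 V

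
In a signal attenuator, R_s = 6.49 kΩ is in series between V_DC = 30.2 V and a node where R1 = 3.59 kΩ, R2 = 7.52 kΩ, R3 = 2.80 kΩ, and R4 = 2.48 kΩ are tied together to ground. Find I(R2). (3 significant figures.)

I ≈ 0.467 mA

Equivalent of the parallel group: R_p = 0.8533 kΩ.
V_A = 30.2 × 0.8533/7.343 = 3.509 V.
Branch current I = V_A/R2 = 3.509/7.52 = 0.4667 mA.
(Equivalently: I_total = 4.113 mA, then current-divider fraction G_k/ΣG = 0.1135.)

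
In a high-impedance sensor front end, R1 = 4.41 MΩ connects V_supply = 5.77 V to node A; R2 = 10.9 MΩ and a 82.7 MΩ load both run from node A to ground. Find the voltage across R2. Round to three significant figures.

V_out ≈ 3.96 V

First combine the lower leg with the load: R2 ‖ R_L = 9.631 MΩ.
Then V_out = V_supply · R2'/(R1 + R2') = 5.77 × 9.631/14.04 = 3.958 V.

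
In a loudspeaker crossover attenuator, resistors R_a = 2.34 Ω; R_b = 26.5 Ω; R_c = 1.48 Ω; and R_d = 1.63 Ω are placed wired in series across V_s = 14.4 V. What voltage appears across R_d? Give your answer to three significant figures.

Series total: ΣR = 2.34 + 26.5 + 1.48 + 1.63 = 31.95 Ω.
V = V_s · R/ΣR = 14.4 × 0.05102 = 0.7346 V.

V ≈ 0.735 V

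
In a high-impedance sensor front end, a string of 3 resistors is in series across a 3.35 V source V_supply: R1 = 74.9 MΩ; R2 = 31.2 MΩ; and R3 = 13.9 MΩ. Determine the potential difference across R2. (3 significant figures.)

Series total: ΣR = 74.9 + 31.2 + 13.9 = 120.0 MΩ.
V = V_supply · R/ΣR = 3.35 × 0.2600 = 0.8710 V.

V ≈ 0.871 V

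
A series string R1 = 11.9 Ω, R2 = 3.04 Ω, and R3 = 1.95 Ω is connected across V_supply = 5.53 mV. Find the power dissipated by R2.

The common current is I = 5.53/16.89 = 0.3274 mA.
V(R2) = I·R = 0.9953 mV; P = V·I = 0.9953 × 0.3274 = 0.3259 µW.

P ≈ 0.326 µW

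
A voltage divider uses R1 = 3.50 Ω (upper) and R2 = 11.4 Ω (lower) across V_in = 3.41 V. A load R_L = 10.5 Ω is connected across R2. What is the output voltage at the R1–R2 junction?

R2 ‖ R_L = (11.4 × 10.5)/(11.4 + 10.5) = 5.466 Ω.
Voltage divider with the loaded lower leg: V_out = 3.41 × 5.466/(3.50 + 5.466) = 3.41 × 0.6096 = 2.079 V.

V_out ≈ 2.08 V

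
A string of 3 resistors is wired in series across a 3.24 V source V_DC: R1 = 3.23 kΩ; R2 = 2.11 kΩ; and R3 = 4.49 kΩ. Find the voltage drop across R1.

Total series resistance ΣR = 3.23 + 2.11 + 4.49 = 9.830 kΩ.
V = V_DC · R/ΣR = 3.24 × 0.3286 = 1.065 V.

V ≈ 1.06 V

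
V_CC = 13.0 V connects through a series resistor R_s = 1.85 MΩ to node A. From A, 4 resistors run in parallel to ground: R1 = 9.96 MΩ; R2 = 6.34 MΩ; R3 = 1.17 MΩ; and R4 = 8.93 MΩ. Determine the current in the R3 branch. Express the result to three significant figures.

Equivalent of the parallel group: R_p = 0.8165 MΩ.
Node voltage V_A = V_CC · R_p/(R_s + R_p) = 13.0 × 0.3062 = 3.981 V.
Branch current I = V_A/R3 = 3.981/1.17 = 3.402 µA.

I ≈ 3.40 µA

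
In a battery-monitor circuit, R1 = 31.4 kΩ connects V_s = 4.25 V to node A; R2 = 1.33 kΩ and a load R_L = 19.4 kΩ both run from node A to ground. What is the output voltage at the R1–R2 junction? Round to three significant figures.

V_out ≈ 0.162 V

First combine the lower leg with the load: R2 ‖ R_L = 1.245 kΩ.
Then V_out = V_s · R2'/(R1 + R2') = 4.25 × 1.245/32.64 = 0.1620 V.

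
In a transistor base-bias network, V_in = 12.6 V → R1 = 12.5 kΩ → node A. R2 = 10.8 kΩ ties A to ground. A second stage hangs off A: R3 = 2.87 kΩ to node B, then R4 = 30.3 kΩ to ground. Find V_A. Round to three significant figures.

The second stage (R3 + R4 = 33.17 kΩ) loads node A in parallel with R2.
Effective lower resistance at A: R2 ‖ 33.17 = 8.147 kΩ.
So V_A = 12.6 × 0.3946 = 4.972 V.

V_A ≈ 4.97 V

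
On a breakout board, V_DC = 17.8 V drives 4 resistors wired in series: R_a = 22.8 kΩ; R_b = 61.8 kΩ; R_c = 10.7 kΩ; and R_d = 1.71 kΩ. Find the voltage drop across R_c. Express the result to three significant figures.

V ≈ 1.96 V

Total series resistance ΣR = 22.8 + 61.8 + 10.7 + 1.71 = 97.01 kΩ.
Voltage divider: V = V_DC · (10.70 / 97.01) = 17.8 × 0.1103 = 1.963 V.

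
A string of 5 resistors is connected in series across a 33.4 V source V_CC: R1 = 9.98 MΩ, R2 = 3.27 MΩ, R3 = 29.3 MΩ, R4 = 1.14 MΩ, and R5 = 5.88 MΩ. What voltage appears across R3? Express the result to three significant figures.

Total series resistance ΣR = 9.98 + 3.27 + 29.3 + 1.14 + 5.88 = 49.57 MΩ.
Voltage divider: V = V_CC · (29.30 / 49.57) = 33.4 × 0.5911 = 19.74 V.

V ≈ 19.7 V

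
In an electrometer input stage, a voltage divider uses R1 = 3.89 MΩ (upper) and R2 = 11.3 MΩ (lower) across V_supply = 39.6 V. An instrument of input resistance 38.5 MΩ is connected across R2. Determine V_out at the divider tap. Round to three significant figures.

The load sits in parallel with R2, giving an effective lower resistance R2' = R2·R_L/(R2+R_L) = 8.736 MΩ.
Voltage divider with the loaded lower leg: V_out = 39.6 × 8.736/(3.89 + 8.736) = 39.6 × 0.6919 = 27.40 V.
(Unloaded it would be 29.5 V; the load pulls it down.)

V_out ≈ 27.4 V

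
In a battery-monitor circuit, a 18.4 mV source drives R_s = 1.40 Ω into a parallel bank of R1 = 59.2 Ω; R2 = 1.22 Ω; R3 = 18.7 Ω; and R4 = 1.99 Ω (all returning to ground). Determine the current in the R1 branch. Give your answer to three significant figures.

I ≈ 0.105 mA

Combine the parallel branches: R_p = (1/59.2 + 1/1.22 + 1/18.7 + 1/1.99)⁻¹ = 0.7181 Ω.
V_A by voltage divider: V_A = 18.4 × 0.7181/(1.40 + 0.7181) = 6.238 mV.
I(R1) = V_A / R1 = 6.238/59.2 = 0.1054 mA.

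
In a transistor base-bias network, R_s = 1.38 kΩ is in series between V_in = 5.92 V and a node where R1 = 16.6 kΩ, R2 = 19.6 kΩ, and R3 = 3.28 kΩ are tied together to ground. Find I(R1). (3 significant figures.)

I ≈ 0.227 mA

Parallel bank: R_p = 1/(1/16.6 + 1/19.6 + 1/3.28) = 2.403 kΩ.
V_A by voltage divider: V_A = 5.92 × 2.403/(1.38 + 2.403) = 3.760 V.
Branch current I = V_A/R1 = 3.760/16.6 = 0.2265 mA.
(Equivalently: I_total = 1.565 mA, then current-divider fraction G_k/ΣG = 0.1448.)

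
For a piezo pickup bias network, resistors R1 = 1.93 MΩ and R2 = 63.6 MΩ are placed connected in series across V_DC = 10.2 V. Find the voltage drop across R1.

Total series resistance ΣR = 1.93 + 63.6 = 65.53 MΩ.
Voltage divider: V = V_DC · (1.930 / 65.53) = 10.2 × 0.02945 = 0.3004 V.

V ≈ 0.300 V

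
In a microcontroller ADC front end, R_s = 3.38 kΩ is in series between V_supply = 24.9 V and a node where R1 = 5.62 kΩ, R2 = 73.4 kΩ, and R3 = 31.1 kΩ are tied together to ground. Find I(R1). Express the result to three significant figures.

Parallel bank: R_p = 1/(1/5.62 + 1/73.4 + 1/31.1) = 4.470 kΩ.
Node voltage V_A = V_supply · R_p/(R_s + R_p) = 24.9 × 0.5694 = 14.18 V.
Branch current I = V_A/R1 = 14.18/5.62 = 2.523 mA.

I ≈ 2.52 mA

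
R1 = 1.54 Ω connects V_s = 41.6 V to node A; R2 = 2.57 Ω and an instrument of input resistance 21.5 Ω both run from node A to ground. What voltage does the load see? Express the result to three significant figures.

V_out ≈ 24.9 V

First combine the lower leg with the load: R2 ‖ R_L = 2.296 Ω.
Now apply the divider: V_out = 41.6 × 0.5985 = 24.90 V.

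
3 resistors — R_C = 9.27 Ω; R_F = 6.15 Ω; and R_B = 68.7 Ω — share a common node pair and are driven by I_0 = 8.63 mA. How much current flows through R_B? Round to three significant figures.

Conductances: ΣG = 1/9.27 + 1/6.15 + 1/68.7 = 0.2850 (1/Ω).
Current divider: I(R_B) = I_0 · G_k/ΣG = 8.63 × (0.01456/0.2850) = 8.63 × 0.05107 = 0.4407 mA.

I ≈ 0.441 mA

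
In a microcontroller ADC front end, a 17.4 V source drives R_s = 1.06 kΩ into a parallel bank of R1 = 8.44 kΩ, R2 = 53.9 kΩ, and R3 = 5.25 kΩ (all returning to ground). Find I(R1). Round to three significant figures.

I ≈ 1.53 mA

Equivalent of the parallel group: R_p = 3.053 kΩ.
V_A = 17.4 × 3.053/4.113 = 12.92 V.
Branch current I = V_A/R1 = 12.92/8.44 = 1.530 mA.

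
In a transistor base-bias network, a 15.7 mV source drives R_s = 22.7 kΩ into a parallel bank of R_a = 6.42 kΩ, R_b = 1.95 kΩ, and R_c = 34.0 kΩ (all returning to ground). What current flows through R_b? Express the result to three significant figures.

I ≈ 0.478 µA

Parallel bank: R_p = 1/(1/6.42 + 1/1.95 + 1/34.0) = 1.433 kΩ.
Node voltage V_A = V_supply · R_p/(R_s + R_p) = 15.7 × 0.05937 = 0.9321 mV.
Branch current I = V_A/R_b = 0.9321/1.95 = 0.4780 µA.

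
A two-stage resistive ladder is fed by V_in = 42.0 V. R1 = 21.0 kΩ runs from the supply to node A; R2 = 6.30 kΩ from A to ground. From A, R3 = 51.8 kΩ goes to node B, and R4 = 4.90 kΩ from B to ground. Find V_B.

V_B ≈ 0.772 V

Looking into the second stage from A: R3 + R4 = 56.70 kΩ appears in parallel with R2.
R2 ‖ (R3+R4) = 5.670 kΩ.
V_A = 42.0 × 5.670/(21.0 + 5.670) = 8.929 V.
V_B = V_A × 0.08642 = 0.7717 V.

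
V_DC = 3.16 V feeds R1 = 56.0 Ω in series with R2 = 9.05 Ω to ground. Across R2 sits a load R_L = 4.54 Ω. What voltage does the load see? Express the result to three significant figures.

R2 ‖ R_L = (9.05 × 4.54)/(9.05 + 4.54) = 3.023 Ω.
Then V_out = V_DC · R2'/(R1 + R2') = 3.16 × 3.023/59.02 = 0.1619 V.

V_out ≈ 0.162 V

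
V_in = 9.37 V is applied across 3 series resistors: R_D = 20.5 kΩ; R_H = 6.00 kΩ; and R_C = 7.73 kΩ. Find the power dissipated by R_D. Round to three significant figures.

P ≈ 1.54 mW

The common current is I = 9.37/34.23 = 0.2737 mA.
P = I²R = 0.07493 × 20.5 = 1.536 mW.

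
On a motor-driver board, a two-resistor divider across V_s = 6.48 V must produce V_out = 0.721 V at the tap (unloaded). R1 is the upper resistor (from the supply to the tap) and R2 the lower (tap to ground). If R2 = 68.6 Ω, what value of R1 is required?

R1 ≈ 548 Ω

Required fraction k = V_out/V_s = 0.1113.
Rearranging, R1 = R2·(1−k)/k = 68.6 × 7.988 = 547.9 Ω.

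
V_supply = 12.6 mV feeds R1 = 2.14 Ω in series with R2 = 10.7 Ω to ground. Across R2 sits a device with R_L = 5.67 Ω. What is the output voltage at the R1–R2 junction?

V_out ≈ 7.99 mV

The load sits in parallel with R2, giving an effective lower resistance R2' = R2·R_L/(R2+R_L) = 3.706 Ω.
Then V_out = V_supply · R2'/(R1 + R2') = 12.6 × 3.706/5.846 = 7.988 mV.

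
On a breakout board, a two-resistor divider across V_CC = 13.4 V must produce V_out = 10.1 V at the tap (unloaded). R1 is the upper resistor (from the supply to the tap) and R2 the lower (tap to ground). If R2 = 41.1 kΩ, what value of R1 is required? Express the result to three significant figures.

Required fraction k = V_out/V_CC = 0.7537.
So R1 = R2 · (V_CC/V_out − 1) = 41.1 × (13.4/10.1 − 1) = 41.1 × 0.3267 = 13.43 kΩ.

R1 ≈ 13.4 kΩ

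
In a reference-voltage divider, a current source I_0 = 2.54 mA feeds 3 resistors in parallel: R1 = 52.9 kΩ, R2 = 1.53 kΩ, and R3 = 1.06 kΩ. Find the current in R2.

I ≈ 1.03 mA

Conductances: ΣG = 1/52.9 + 1/1.53 + 1/1.06 = 1.616 (1/kΩ).
By the current-divider rule, I = I_0 · G_k/ΣG = 2.54 × 0.4045 = 1.027 mA.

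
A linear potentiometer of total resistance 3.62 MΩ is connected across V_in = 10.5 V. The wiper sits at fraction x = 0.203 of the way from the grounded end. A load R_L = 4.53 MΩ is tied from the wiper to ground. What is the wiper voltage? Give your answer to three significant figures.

The pot divides into 2.885 MΩ above the wiper and 0.7349 MΩ below.
(x·R_p) ‖ R_L = 0.6323 MΩ.
Loaded-divider output: V_out = 10.5 × 0.1798 = 1.887 V.
(Unloaded: V_out = x·V_in = 2.13 V.)

V_out ≈ 1.89 V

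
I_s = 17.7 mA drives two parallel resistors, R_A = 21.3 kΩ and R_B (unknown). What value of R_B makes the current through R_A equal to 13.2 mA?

R_B ≈ 62.5 kΩ

The fraction through R_A equals R_B/(R_A+R_B).
13.2/17.7 = R_B/(R_A + R_B) → R_B = R_A · (0.7458)/(1 − 0.7458) = 21.3 × 2.933 = 62.48 kΩ.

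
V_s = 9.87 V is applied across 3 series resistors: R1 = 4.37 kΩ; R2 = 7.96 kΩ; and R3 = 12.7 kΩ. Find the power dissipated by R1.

P ≈ 0.680 mW

Series current I = V_s/ΣR = 9.87/25.03 = 0.3943 mA.
P(R1) = I²·R1 = (0.3943)² × 4.37 = 0.6795 mW.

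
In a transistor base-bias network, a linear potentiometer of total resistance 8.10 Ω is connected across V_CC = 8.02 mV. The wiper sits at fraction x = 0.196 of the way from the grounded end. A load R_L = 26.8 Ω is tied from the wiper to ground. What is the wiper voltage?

The pot divides into 6.512 Ω above the wiper and 1.588 Ω below.
Lower segment in parallel with the load: 1.588 ‖ 26.8 = 1.499 Ω.
Then V_out = V_CC · 1.499/(6.512 + 1.499) = 1.500 mV.

V_out ≈ 1.50 mV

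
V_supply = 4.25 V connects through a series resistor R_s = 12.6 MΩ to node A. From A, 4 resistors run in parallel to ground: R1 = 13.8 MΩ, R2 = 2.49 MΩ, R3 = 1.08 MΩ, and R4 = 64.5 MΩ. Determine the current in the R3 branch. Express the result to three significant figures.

Equivalent of the parallel group: R_p = 0.7065 MΩ.
Node voltage V_A = V_supply · R_p/(R_s + R_p) = 4.25 × 0.05309 = 0.2256 V.
Branch current I = V_A/R3 = 0.2256/1.08 = 0.2089 µA.
(Equivalently: I_total = 0.3194 µA, then current-divider fraction G_k/ΣG = 0.6541.)

I ≈ 0.209 µA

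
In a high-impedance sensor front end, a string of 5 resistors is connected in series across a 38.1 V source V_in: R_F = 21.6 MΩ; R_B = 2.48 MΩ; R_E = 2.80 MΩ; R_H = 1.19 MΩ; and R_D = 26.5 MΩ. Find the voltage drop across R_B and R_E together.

V ≈ 3.69 V

ΣR = 21.6 + 2.48 + 2.80 + 1.19 + 26.5 = 54.57 MΩ.
R_{R_B..R_E} = 2.48 + 2.80 = 5.280 MΩ.
V = V_in · R/ΣR = 38.1 × 0.09676 = 3.686 V.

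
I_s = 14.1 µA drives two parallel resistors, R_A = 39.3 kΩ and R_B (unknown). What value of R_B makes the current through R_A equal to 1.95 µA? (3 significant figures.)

In a two-way split, I_A/I_s = R_B/(R_A + R_B).
1.95/14.1 = R_B/(R_A + R_B) → R_B = R_A · (0.1383)/(1 − 0.1383) = 39.3 × 0.1605 = 6.307 kΩ.

R_B ≈ 6.31 kΩ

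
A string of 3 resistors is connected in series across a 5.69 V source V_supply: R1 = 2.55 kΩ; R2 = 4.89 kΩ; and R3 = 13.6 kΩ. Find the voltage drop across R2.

Series total: ΣR = 2.55 + 4.89 + 13.6 = 21.04 kΩ.
By the voltage-divider rule, V = 5.69 × 4.890/21.04 = 1.322 V.

V ≈ 1.32 V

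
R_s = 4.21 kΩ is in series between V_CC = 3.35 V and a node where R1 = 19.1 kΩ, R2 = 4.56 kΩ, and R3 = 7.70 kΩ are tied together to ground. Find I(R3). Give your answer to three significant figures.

I ≈ 0.162 mA

Combine the parallel branches: R_p = (1/19.1 + 1/4.56 + 1/7.70)⁻¹ = 2.491 kΩ.
V_A by voltage divider: V_A = 3.35 × 2.491/(4.21 + 2.491) = 1.245 V.
I(R3) = V_A / R3 = 1.245/7.70 = 0.1617 mA.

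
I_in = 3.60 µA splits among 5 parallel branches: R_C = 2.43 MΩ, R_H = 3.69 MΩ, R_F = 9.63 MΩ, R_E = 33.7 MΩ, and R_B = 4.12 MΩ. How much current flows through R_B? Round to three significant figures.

I ≈ 0.825 µA

Conductances: ΣG = 1/2.43 + 1/3.69 + 1/9.63 + 1/33.7 + 1/4.12 = 1.059 (1/MΩ).
Current divider: I(R_B) = I_in · G_k/ΣG = 3.60 × (0.2427/1.059) = 3.60 × 0.2292 = 0.8253 µA.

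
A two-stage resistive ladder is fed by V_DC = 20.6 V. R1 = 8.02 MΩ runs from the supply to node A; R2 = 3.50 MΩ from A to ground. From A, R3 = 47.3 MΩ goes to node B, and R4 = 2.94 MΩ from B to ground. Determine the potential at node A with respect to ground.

V_A ≈ 5.97 V

Node A sees R2 in parallel with the series input of stage 2, R3 + R4 = 50.24 MΩ.
Effective lower resistance at A: R2 ‖ 50.24 = 3.272 MΩ.
V_A = 20.6 × 3.272/(8.02 + 3.272) = 5.969 V.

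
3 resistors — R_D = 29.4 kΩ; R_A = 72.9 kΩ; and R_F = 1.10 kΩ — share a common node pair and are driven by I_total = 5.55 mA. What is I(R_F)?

I ≈ 5.27 mA

Total conductance ΣG = 1/29.4 + 1/72.9 + 1/1.10 = 0.9568 (units of 1/kΩ).
By the current-divider rule, I = I_total · G_k/ΣG = 5.55 × 0.9501 = 5.273 mA.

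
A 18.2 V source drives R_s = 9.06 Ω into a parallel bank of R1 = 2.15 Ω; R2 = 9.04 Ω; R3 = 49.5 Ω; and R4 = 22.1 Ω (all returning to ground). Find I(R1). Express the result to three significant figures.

Equivalent of the parallel group: R_p = 1.560 Ω.
V_A = 18.2 × 1.560/10.62 = 2.673 V.
Branch current I = V_A/R1 = 2.673/2.15 = 1.243 A.

I ≈ 1.24 A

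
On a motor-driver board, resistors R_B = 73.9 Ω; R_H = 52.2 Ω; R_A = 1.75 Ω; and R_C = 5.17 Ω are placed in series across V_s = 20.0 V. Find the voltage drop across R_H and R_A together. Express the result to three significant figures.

ΣR = 73.9 + 52.2 + 1.75 + 5.17 = 133.0 Ω.
R_{R_H..R_A} = 52.2 + 1.75 = 53.95 Ω.
V = V_s · R/ΣR = 20.0 × 0.4056 = 8.112 V.

V ≈ 8.11 V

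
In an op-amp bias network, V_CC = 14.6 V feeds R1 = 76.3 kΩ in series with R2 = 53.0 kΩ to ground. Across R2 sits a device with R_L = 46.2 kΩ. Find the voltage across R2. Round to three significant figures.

V_out ≈ 3.57 V

First combine the lower leg with the load: R2 ‖ R_L = 24.68 kΩ.
Then V_out = V_CC · R2'/(R1 + R2') = 14.6 × 24.68/101.0 = 3.569 V.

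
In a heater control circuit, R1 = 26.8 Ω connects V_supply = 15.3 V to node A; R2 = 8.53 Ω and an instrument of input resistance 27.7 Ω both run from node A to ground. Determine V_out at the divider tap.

First combine the lower leg with the load: R2 ‖ R_L = 6.522 Ω.
Now apply the divider: V_out = 15.3 × 0.1957 = 2.995 V.
(Unloaded it would be 3.69 V; the load pulls it down.)

V_out ≈ 2.99 V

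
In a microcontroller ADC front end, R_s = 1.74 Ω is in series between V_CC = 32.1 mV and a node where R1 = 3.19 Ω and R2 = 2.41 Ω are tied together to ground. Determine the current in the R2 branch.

I ≈ 5.87 mA

Combine the parallel branches: R_p = (1/3.19 + 1/2.41)⁻¹ = 1.373 Ω.
Node voltage V_A = V_CC · R_p/(R_s + R_p) = 32.1 × 0.4410 = 14.16 mV.
Branch current I = V_A/R2 = 14.16/2.41 = 5.874 mA.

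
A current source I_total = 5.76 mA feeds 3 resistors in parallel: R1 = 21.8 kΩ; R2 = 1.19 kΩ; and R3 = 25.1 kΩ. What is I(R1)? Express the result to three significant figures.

I ≈ 0.285 mA

Total conductance ΣG = 1/21.8 + 1/1.19 + 1/25.1 = 0.9260 (units of 1/kΩ).
R1 takes the fraction G_k/ΣG = 0.04587/0.9260 = 0.04953, so I = 5.76 × 0.04953 = 0.2853 mA.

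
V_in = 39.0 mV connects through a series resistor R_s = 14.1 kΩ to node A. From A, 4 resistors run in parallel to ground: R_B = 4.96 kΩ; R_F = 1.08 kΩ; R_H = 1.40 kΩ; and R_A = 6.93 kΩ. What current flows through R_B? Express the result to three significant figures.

Parallel bank: R_p = 1/(1/4.96 + 1/1.08 + 1/1.40 + 1/6.93) = 0.5035 kΩ.
V_A by voltage divider: V_A = 39.0 × 0.5035/(14.1 + 0.5035) = 1.345 mV.
Branch current I = V_A/R_B = 1.345/4.96 = 0.2711 µA.
(Equivalently: I_total = 2.671 µA, then current-divider fraction G_k/ΣG = 0.1015.)

I ≈ 0.271 µA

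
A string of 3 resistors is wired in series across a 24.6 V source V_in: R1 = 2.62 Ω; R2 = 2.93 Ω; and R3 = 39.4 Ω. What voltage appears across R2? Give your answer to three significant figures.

Total series resistance ΣR = 2.62 + 2.93 + 39.4 = 44.95 Ω.
V = V_in · R/ΣR = 24.6 × 0.06518 = 1.604 V.

V ≈ 1.60 V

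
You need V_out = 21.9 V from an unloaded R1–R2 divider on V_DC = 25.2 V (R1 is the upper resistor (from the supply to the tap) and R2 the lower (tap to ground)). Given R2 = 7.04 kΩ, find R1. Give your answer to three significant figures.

R1 ≈ 1.06 kΩ

The divider ratio is R2/(R1+R2) = 21.9/25.2 = 0.8690.
R1 = R2·(1/k − 1) = 7.04 × 0.1507 = 1.061 kΩ.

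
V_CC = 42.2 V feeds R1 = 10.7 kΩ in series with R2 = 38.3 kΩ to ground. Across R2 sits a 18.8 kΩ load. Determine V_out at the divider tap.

V_out ≈ 22.8 V

The load sits in parallel with R2, giving an effective lower resistance R2' = R2·R_L/(R2+R_L) = 12.61 kΩ.
Then V_out = V_CC · R2'/(R1 + R2') = 42.2 × 12.61/23.31 = 22.83 V.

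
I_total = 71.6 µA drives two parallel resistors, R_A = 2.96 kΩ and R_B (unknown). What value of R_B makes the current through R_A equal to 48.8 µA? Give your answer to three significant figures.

In a two-way split, I_A/I_total = R_B/(R_A + R_B).
48.8/71.6 = R_B/(R_A + R_B) → R_B = R_A · (0.6816)/(1 − 0.6816) = 2.96 × 2.140 = 6.335 kΩ.

R_B ≈ 6.34 kΩ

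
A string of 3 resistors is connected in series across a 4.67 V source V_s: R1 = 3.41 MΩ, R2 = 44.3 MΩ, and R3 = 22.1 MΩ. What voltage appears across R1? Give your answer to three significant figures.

ΣR = 3.41 + 44.3 + 22.1 = 69.81 MΩ.
By the voltage-divider rule, V = 4.67 × 3.410/69.81 = 0.2281 V.

V ≈ 0.228 V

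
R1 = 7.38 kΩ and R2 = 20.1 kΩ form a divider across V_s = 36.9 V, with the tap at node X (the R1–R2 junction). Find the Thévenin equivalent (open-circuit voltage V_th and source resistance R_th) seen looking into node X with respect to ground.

V_th ≈ 27.0 V, R_th ≈ 5.40 kΩ

V_th is the unloaded tap voltage: V_s · R2/(R1+R2) = 36.9 × 0.7314 = 26.99 V.
With V_s suppressed (replaced by a short), R_th = R1 ‖ R2 = (7.380 × 20.1)/(7.380 + 20.1) = 5.398 kΩ.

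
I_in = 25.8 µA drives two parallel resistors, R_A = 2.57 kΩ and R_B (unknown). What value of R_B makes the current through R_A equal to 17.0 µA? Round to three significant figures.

Two-branch current divider: I_A = I_in · R_B/(R_A + R_B).
17.0/25.8 = R_B/(R_A + R_B) → R_B = R_A · (0.6589)/(1 − 0.6589) = 2.57 × 1.932 = 4.965 kΩ.

R_B ≈ 4.96 kΩ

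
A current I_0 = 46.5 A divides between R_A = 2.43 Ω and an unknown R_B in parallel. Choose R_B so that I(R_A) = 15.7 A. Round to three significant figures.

R_B ≈ 1.24 Ω

In a two-way split, I_A/I_0 = R_B/(R_A + R_B).
With f = 0.3376, R_B = R_A · f/(1−f) = 2.43 × 0.5097 = 1.239 Ω.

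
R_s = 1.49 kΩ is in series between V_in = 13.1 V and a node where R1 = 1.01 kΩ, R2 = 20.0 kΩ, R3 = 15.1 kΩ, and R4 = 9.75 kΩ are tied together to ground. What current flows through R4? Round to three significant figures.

Parallel bank: R_p = 1/(1/1.01 + 1/20.0 + 1/15.1 + 1/9.75) = 0.8272 kΩ.
Node voltage V_A = V_in · R_p/(R_s + R_p) = 13.1 × 0.3570 = 4.676 V.
I(R4) = V_A / R4 = 4.676/9.75 = 0.4796 mA.

I ≈ 0.480 mA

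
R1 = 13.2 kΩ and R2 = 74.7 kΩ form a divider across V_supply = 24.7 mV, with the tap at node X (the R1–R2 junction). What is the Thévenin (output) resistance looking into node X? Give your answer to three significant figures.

Zeroing V_supply shorts the top of R1 to ground, so R_th = R1 ‖ R2 = 11.22 kΩ.

R_th ≈ 11.2 kΩ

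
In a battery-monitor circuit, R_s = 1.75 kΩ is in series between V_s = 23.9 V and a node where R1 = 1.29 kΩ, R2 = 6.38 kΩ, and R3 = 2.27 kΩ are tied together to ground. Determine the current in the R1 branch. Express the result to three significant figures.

I ≈ 5.45 mA

Equivalent of the parallel group: R_p = 0.7286 kΩ.
V_A by voltage divider: V_A = 23.9 × 0.7286/(1.75 + 0.7286) = 7.026 V.
Branch current I = V_A/R1 = 7.026/1.29 = 5.446 mA.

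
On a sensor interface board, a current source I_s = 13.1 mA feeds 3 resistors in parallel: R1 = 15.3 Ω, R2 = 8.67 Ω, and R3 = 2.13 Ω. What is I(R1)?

I ≈ 1.32 mA

Total conductance ΣG = 1/15.3 + 1/8.67 + 1/2.13 = 0.6502 (units of 1/Ω).
Current divider: I(R1) = I_s · G_k/ΣG = 13.1 × (0.06536/0.6502) = 13.1 × 0.1005 = 1.317 mA.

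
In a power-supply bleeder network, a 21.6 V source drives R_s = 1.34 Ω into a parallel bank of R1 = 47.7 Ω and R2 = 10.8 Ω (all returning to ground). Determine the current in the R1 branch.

Combine the parallel branches: R_p = (1/47.7 + 1/10.8)⁻¹ = 8.806 Ω.
V_A by voltage divider: V_A = 21.6 × 8.806/(1.34 + 8.806) = 18.75 V.
Branch current I = V_A/R1 = 18.75/47.7 = 0.3930 A.

I ≈ 0.393 A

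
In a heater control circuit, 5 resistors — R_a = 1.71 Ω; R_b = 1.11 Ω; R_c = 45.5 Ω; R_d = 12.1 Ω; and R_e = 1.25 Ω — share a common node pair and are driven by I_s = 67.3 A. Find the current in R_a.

Conductances: ΣG = 1/1.71 + 1/1.11 + 1/45.5 + 1/12.1 + 1/1.25 = 2.390 (1/Ω).
By the current-divider rule, I = I_s · G_k/ΣG = 67.3 × 0.2447 = 16.47 A.

I ≈ 16.5 A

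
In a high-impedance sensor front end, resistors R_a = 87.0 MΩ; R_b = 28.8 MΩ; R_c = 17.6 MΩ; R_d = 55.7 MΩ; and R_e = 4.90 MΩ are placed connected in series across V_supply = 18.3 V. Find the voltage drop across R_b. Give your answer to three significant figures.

V ≈ 2.72 V

Series total: ΣR = 87.0 + 28.8 + 17.6 + 55.7 + 4.90 = 194.0 MΩ.
By the voltage-divider rule, V = 18.3 × 28.80/194.0 = 2.717 V.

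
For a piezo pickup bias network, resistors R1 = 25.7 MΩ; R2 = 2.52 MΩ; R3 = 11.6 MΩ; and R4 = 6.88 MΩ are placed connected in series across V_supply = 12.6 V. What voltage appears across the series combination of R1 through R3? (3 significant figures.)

Total series resistance ΣR = 25.7 + 2.52 + 11.6 + 6.88 = 46.70 MΩ.
R_{R1..R3} = 25.7 + 2.52 + 11.6 = 39.82 MΩ.
By the voltage-divider rule, V = 12.6 × 39.82/46.70 = 10.74 V.

V ≈ 10.7 V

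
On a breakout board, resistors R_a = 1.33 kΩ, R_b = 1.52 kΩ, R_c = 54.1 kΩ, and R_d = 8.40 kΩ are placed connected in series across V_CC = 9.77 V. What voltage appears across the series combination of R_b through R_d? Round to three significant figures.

ΣR = 1.33 + 1.52 + 54.1 + 8.40 = 65.35 kΩ.
R_{R_b..R_d} = 1.52 + 54.1 + 8.40 = 64.02 kΩ.
V = V_CC · R/ΣR = 9.77 × 0.9796 = 9.571 V.

V ≈ 9.57 V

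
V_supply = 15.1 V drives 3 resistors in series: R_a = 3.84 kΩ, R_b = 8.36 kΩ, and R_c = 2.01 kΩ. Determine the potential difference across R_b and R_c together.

V ≈ 11.0 V

Total series resistance ΣR = 3.84 + 8.36 + 2.01 = 14.21 kΩ.
R_{R_b..R_c} = 8.36 + 2.01 = 10.37 kΩ.
Voltage divider: V = V_supply · (10.37 / 14.21) = 15.1 × 0.7298 = 11.02 V.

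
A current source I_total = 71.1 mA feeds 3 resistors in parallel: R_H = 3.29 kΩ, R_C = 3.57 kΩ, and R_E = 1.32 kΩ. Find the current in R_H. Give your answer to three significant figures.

I ≈ 16.1 mA

ΣG = 1/3.29 + 1/3.57 + 1/1.32 = 1.342.
By the current-divider rule, I = I_total · G_k/ΣG = 71.1 × 0.2266 = 16.11 mA.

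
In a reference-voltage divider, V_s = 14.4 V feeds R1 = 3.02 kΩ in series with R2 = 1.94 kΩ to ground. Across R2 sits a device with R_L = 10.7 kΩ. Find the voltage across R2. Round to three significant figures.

R2 ‖ R_L = (1.94 × 10.7)/(1.94 + 10.7) = 1.642 kΩ.
Now apply the divider: V_out = 14.4 × 0.3522 = 5.072 V.

V_out ≈ 5.07 V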